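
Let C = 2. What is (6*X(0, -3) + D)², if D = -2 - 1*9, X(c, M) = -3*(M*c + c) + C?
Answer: 1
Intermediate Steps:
X(c, M) = 2 - 3*c - 3*M*c (X(c, M) = -3*(M*c + c) + 2 = -3*(c + M*c) + 2 = (-3*c - 3*M*c) + 2 = 2 - 3*c - 3*M*c)
D = -11 (D = -2 - 9 = -11)
(6*X(0, -3) + D)² = (6*(2 - 3*0 - 3*(-3)*0) - 11)² = (6*(2 + 0 + 0) - 11)² = (6*2 - 11)² = (12 - 11)² = 1² = 1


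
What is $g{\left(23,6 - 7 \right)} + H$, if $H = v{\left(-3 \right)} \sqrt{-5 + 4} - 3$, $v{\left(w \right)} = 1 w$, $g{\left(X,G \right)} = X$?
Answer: $20 - 3 i \approx 20.0 - 3.0 i$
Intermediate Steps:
$v{\left(w \right)} = w$
$H = -3 - 3 i$ ($H = - 3 \sqrt{-5 + 4} - 3 = - 3 \sqrt{-1} - 3 = - 3 i - 3 = -3 - 3 i \approx -3.0 - 3.0 i$)
$g{\left(23,6 - 7 \right)} + H = 23 - \left(3 + 3 i\right) = 20 - 3 i$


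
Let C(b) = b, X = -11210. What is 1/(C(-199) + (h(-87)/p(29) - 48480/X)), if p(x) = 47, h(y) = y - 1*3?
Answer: -52687/10357747 ≈ -0.0050867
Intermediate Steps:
h(y) = -3 + y (h(y) = y - 3 = -3 + y)
1/(C(-199) + (h(-87)/p(29) - 48480/X)) = 1/(-199 + ((-3 - 87)/47 - 48480/(-11210))) = 1/(-199 + (-90*1/47 - 48480*(-1/11210))) = 1/(-199 + (-90/47 + 4848/1121)) = 1/(-199 + 126966/52687) = 1/(-10357747/52687) = -52687/10357747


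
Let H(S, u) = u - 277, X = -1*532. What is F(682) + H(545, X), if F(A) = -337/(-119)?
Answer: -95934/119 ≈ -806.17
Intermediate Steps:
F(A) = 337/119 (F(A) = -337*(-1/119) = 337/119)
X = -532
H(S, u) = -277 + u
F(682) + H(545, X) = 337/119 + (-277 - 532) = 337/119 - 809 = -95934/119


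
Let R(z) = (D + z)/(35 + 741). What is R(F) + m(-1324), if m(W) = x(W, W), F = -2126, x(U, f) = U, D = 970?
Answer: -257145/194 ≈ -1325.5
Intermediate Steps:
R(z) = 5/4 + z/776 (R(z) = (970 + z)/(35 + 741) = (970 + z)/776 = (970 + z)*(1/776) = 5/4 + z/776)
m(W) = W
R(F) + m(-1324) = (5/4 + (1/776)*(-2126)) - 1324 = (5/4 - 1063/388) - 1324 = -289/194 - 1324 = -257145/194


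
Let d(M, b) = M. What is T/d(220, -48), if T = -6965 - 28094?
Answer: -35059/220 ≈ -159.36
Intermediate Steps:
T = -35059
T/d(220, -48) = -35059/220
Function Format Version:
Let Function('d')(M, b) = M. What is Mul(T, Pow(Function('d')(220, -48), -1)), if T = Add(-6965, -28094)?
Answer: Rational(-35059, 220) ≈ -159.36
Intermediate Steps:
T = -35059
Mul(T, Pow(Function('d')(220, -48), -1)) = Mul(-35059, Pow(220, -1)) = Mul(-35059, Rational(1, 220)) = Rational(-35059, 220)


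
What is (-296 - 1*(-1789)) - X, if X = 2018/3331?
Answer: 4971165/3331 ≈ 1492.4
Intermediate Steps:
X = 2018/3331 (X = 2018*(1/3331) = 2018/3331 ≈ 0.60582)
(-296 - 1*(-1789)) - X = (-296 - 1*(-1789)) - 1*2018/3331 = (-296 + 1789) - 2018/3331 = 1493 - 2018/3331 = 4971165/3331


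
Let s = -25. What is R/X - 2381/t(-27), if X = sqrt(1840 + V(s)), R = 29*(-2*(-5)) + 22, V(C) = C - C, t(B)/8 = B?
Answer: 2381/216 + 78*sqrt(115)/115 ≈ 18.297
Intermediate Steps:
t(B) = 8*B
V(C) = 0
R = 312 (R = 29*10 + 22 = 290 + 22 = 312)
X = 4*sqrt(115) (X = sqrt(1840 + 0) = sqrt(1840) = 4*sqrt(115) ≈ 42.895)
R/X - 2381/t(-27) = 312/((4*sqrt(115))) - 2381/(8*(-27)) = 312*(sqrt(115)/460) - 2381/(-216) = 78*sqrt(115)/115 - 2381*(-1/216) = 78*sqrt(115)/115 + 2381/216 = 2381/216 + 78*sqrt(115)/115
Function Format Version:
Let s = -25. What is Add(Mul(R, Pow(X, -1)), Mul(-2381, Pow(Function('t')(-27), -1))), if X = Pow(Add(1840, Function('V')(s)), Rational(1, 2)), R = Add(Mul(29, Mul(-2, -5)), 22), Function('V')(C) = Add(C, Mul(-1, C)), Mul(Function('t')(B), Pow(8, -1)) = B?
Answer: Add(Rational(2381, 216), Mul(Rational(78, 115), Pow(115, Rational(1, 2)))) ≈ 18.297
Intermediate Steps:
Function('t')(B) = Mul(8, B)
Function('V')(C) = 0
R = 312 (R = Add(Mul(29, 10), 22) = Add(290, 22) = 312)
X = Mul(4, Pow(115, Rational(1, 2))) (X = Pow(Add(1840, 0), Rational(1, 2)) = Pow(1840, Rational(1, 2)) = Mul(4, Pow(115, Rational(1, 2))) ≈ 42.895)
Add(Mul(R, Pow(X, -1)), Mul(-2381, Pow(Function('t')(-27), -1))) = Add(Mul(312, Pow(Mul(4, Pow(115, Rational(1, 2))), -1)), Mul(-2381, Pow(Mul(8, -27), -1))) = Add(Mul(312, Mul(Rational(1, 460), Pow(115, Rational(1, 2)))), Mul(-2381, Pow(-216, -1))) = Add(Mul(Rational(78, 115), Pow(115, Rational(1, 2))), Mul(-2381, Rational(-1, 216))) = Add(Mul(Rational(78, 115), Pow(115, Rational(1, 2))), Rational(2381, 216)) = Add(Rational(2381, 216), Mul(Rational(78, 115), Pow(115, Rational(1, 2))))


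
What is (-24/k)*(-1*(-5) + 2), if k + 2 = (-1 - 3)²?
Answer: -12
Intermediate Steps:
k = 14 (k = -2 + (-1 - 3)² = -2 + (-4)² = -2 + 16 = 14)
(-24/k)*(-1*(-5) + 2) = (-24/14)*(-1*(-5) + 2) = (-24*1/14)*(5 + 2) = -12/7*7 = -12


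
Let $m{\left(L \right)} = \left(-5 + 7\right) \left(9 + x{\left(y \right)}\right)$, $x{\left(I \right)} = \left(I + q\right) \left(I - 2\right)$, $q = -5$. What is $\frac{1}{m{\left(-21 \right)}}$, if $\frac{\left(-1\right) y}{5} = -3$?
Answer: $\frac{1}{278} \approx 0.0035971$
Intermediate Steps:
$y = 15$ ($y = \left(-5\right) \left(-3\right) = 15$)
$x{\left(I \right)} = \left(-5 + I\right) \left(-2 + I\right)$ ($x{\left(I \right)} = \left(I - 5\right) \left(I - 2\right) = \left(-5 + I\right) \left(-2 + I\right)$)
$m{\left(L \right)} = 278$ ($m{\left(L \right)} = \left(-5 + 7\right) \left(9 + \left(10 + 15^{2} - 105\right)\right) = 2 \left(9 + \left(10 + 225 - 105\right)\right) = 2 \left(9 + 130\right) = 2 \cdot 139 = 278$)
$\frac{1}{m{\left(-21 \right)}} = \frac{1}{278}$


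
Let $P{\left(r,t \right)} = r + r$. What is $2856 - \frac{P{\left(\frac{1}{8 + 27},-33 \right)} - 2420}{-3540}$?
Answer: $\frac{176886851}{61950} \approx 2855.3$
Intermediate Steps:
$P{\left(r,t \right)} = 2 r$
$2856 - \frac{P{\left(\frac{1}{8 + 27},-33 \right)} - 2420}{-3540} = 2856 - \frac{\frac{2}{8 + 27} - 2420}{-3540} = 2856 - \left(\frac{2}{35} - 2420\right) \left(- \frac{1}{3540}\right) = 2856 - \left(- \frac{84698}{35}\right) \left(- \frac{1}{3540}\right) = 2856 - \frac{42349}{61950} = \frac{176886851}{61950}$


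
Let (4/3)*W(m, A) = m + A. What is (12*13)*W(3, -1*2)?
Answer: 117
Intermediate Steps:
W(m, A) = 3*A/4 + 3*m/4 (W(m, A) = 3*(m + A)/4 = 3*(A + m)/4 = 3*A/4 + 3*m/4)
(12*13)*W(3, -1*2) = (12*13)*(3*(-1*2)/4 + (¾)*3) = 156*((¾)*(-2) + 9/4) = 156*(-3/2 + 9/4) = 156*(¾) = 117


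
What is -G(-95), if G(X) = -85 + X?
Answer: 180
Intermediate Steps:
-G(-95) = -(-85 - 95) = -1*(-180) = 180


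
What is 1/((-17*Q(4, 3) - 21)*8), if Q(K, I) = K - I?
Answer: -1/304 ≈ -0.0032895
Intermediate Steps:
1/((-17*Q(4, 3) - 21)*8) = 1/((-17*(4 - 1*3) - 21)*8) = 1/((-17*(4 - 3) - 21)*8) = 1/((-17*1 - 21)*8) = 1/((-17 - 21)*8) = 1/(-38*8) = 1/(-304) = -1/304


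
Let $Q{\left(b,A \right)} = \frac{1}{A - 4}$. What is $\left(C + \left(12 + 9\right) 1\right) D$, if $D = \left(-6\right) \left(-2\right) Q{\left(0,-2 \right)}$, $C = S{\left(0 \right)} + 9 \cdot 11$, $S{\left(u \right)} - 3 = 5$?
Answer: $-256$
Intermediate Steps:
$S{\left(u \right)} = 8$ ($S{\left(u \right)} = 3 + 5 = 8$)
$Q{\left(b,A \right)} = \frac{1}{-4 + A}$
$C = 107$ ($C = 8 + 9 \cdot 11 = 8 + 99 = 107$)
$D = -2$ ($D = \frac{\left(-6\right) \left(-2\right)}{-4 - 2} = \frac{12}{-6} = 12 \left(- \frac{1}{6}\right) = -2$)
$\left(C + \left(12 + 9\right) 1\right) D = \left(107 + \left(12 + 9\right) 1\right) \left(-2\right) = \left(107 + 21 \cdot 1\right) \left(-2\right) = \left(107 + 21\right) \left(-2\right) = 128 \left(-2\right) = -256$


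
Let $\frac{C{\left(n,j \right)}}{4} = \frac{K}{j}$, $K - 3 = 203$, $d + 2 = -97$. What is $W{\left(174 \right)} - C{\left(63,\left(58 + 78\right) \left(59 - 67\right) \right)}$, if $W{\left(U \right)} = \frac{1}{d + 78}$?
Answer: $\frac{2027}{2856} \approx 0.70973$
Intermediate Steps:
$d = -99$ ($d = -2 - 97 = -99$)
$K = 206$ ($K = 3 + 203 = 206$)
$W{\left(U \right)} = - \frac{1}{21}$ ($W{\left(U \right)} = \frac{1}{-99 + 78} = \frac{1}{-21} = - \frac{1}{21}$)
$C{\left(n,j \right)} = \frac{824}{j}$ ($C{\left(n,j \right)} = 4 \frac{206}{j} = \frac{824}{j}$)
$W{\left(174 \right)} - C{\left(63,\left(58 + 78\right) \left(59 - 67\right) \right)} = - \frac{1}{21} - \frac{824}{\left(58 + 78\right) \left(59 - 67\right)} = - \frac{1}{21} - \frac{824}{136 \left(-8\right)} = - \frac{1}{21} - \frac{824}{-1088} = - \frac{1}{21} - 824 \left(- \frac{1}{1088}\right) = - \frac{1}{21} - - \frac{103}{136} = - \frac{1}{21} + \frac{103}{136} = \frac{2027}{2856}$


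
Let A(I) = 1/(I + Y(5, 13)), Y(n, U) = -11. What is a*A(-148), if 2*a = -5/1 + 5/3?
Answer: 5/477 ≈ 0.010482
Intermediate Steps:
A(I) = 1/(-11 + I) (A(I) = 1/(I - 11) = 1/(-11 + I))
a = -5/3 (a = (-5/1 + 5/3)/2 = (-5*1 + 5*(1/3))/2 = (-5 + 5/3)/2 = (1/2)*(-10/3) = -5/3 ≈ -1.6667)
a*A(-148) = -5/(3*(-11 - 148)) = -5/3/(-159) = -5/3*(-1/159) = 5/477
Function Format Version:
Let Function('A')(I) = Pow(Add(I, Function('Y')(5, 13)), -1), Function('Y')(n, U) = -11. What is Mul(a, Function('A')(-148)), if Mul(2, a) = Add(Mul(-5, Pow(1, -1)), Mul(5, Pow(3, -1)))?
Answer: Rational(5, 477) ≈ 0.010482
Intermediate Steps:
Function('A')(I) = Pow(Add(-11, I), -1) (Function('A')(I) = Pow(Add(I, -11), -1) = Pow(Add(-11, I), -1))
a = Rational(-5, 3) (a = Mul(Rational(1, 2), Add(Mul(-5, Pow(1, -1)), Mul(5, Pow(3, -1)))) = Mul(Rational(1, 2), Add(Mul(-5, 1), Mul(5, Rational(1, 3)))) = Mul(Rational(1, 2), Add(-5, Rational(5, 3))) = Mul(Rational(1, 2), Rational(-10, 3)) = Rational(-5, 3) ≈ -1.6667)
Mul(a, Function('A')(-148)) = Mul(Rational(-5, 3), Pow(Add(-11, -148), -1)) = Mul(Rational(-5, 3), Pow(-159, -1)) = Mul(Rational(-5, 3), Rational(-1, 159)) = Rational(5, 477)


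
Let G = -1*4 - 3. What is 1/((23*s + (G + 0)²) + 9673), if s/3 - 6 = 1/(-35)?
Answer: 35/354691 ≈ 9.8677e-5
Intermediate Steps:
s = 627/35 (s = 18 + 3/(-35) = 18 + 3*(-1/35) = 18 - 3/35 = 627/35 ≈ 17.914)
G = -7 (G = -4 - 3 = -7)
1/((23*s + (G + 0)²) + 9673) = 1/((23*(627/35) + (-7 + 0)²) + 9673) = 1/((14421/35 + (-7)²) + 9673) = 1/((14421/35 + 49) + 9673) = 1/(16136/35 + 9673) = 1/(354691/35) = 35/354691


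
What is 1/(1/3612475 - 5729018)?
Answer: -3612475/20695934299549 ≈ -1.7455e-7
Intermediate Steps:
1/(1/3612475 - 5729018) = 1/(-20695934299549/3612475) = -3612475/20695934299549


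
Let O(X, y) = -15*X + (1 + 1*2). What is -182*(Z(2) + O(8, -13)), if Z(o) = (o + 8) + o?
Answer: 19110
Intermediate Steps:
O(X, y) = 3 - 15*X (O(X, y) = -15*X + (1 + 2) = -15*X + 3 = 3 - 15*X)
Z(o) = 8 + 2*o (Z(o) = (8 + o) + o = 8 + 2*o)
-182*(Z(2) + O(8, -13)) = -182*((8 + 2*2) + (3 - 15*8)) = -182*((8 + 4) + (3 - 120)) = -182*(12 - 117) = -182*(-105) = 19110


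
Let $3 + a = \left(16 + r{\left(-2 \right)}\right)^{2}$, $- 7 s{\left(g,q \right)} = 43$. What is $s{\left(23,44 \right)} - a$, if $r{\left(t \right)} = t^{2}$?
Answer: $- \frac{2822}{7} \approx -403.14$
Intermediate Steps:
$s{\left(g,q \right)} = - \frac{43}{7}$ ($s{\left(g,q \right)} = \left(- \frac{1}{7}\right) 43 = - \frac{43}{7}$)
$a = 397$ ($a = -3 + \left(16 + \left(-2\right)^{2}\right)^{2} = -3 + \left(16 + 4\right)^{2} = -3 + 20^{2} = -3 + 400 = 397$)
$s{\left(23,44 \right)} - a = - \frac{43}{7} - 397 = - \frac{2822}{7}$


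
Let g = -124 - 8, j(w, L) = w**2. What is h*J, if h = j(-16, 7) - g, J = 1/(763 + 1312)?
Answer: 388/2075 ≈ 0.18699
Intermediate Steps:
g = -132
J = 1/2075 ≈ 0.00048193
h = 388 (h = (-16)**2 - 1*(-132) = 256 + 132 = 388)
h*J = 388*(1/2075) = 388/2075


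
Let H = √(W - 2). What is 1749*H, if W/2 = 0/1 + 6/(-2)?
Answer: 3498*I*√2 ≈ 4946.9*I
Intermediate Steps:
W = -6 (W = 2*(0/1 + 6/(-2)) = 2*(0*1 + 6*(-½)) = 2*(0 - 3) = 2*(-3) = -6)
H = 2*I*√2 (H = √(-6 - 2) = √(-8) = 2*I*√2 ≈ 2.8284*I)
1749*H = 1749*(2*I*√2) = 3498*I*√2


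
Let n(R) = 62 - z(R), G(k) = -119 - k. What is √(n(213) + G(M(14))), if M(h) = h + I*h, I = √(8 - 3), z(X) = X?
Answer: √(-284 - 14*√5) ≈ 17.757*I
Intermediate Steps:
I = √5 ≈ 2.2361
M(h) = h + h*√5 (M(h) = h + √5*h = h + h*√5)
n(R) = 62 - R
√(n(213) + G(M(14))) = √((62 - 1*213) + (-119 - 14*(1 + √5))) = √((62 - 213) + (-119 - (14 + 14*√5))) = √(-151 + (-119 + (-14 - 14*√5))) = √(-151 + (-133 - 14*√5)) = √(-284 - 14*√5)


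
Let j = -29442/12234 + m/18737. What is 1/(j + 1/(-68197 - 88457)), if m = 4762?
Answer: -5984925809922/12882126013357 ≈ -0.46459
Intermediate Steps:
j = -82232741/38204743 (j = -29442/12234 + 4762/18737 = -29442*1/12234 + 4762*(1/18737) = -4907/2039 + 4762/18737 = -82232741/38204743 ≈ -2.1524)
1/(j + 1/(-68197 - 88457)) = 1/(-82232741/38204743 + 1/(-68197 - 88457)) = 1/(-82232741/38204743 + 1/(-156654)) = 1/(-82232741/38204743 - 1/156654) = 1/(-12882126013357/5984925809922) = -5984925809922/12882126013357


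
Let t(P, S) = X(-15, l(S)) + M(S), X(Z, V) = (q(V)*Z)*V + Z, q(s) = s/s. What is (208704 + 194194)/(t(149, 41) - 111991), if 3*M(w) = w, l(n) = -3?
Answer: -604347/167921 ≈ -3.5990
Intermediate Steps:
q(s) = 1
X(Z, V) = Z + V*Z (X(Z, V) = (1*Z)*V + Z = Z*V + Z = V*Z + Z = Z + V*Z)
M(w) = w/3
t(P, S) = 30 + S/3 (t(P, S) = -15*(1 - 3) + S/3 = -15*(-2) + S/3 = 30 + S/3)
(208704 + 194194)/(t(149, 41) - 111991) = (208704 + 194194)/((30 + (⅓)*41) - 111991) = 402898/((30 + 41/3) - 111991) = 402898/(131/3 - 111991) = 402898/(-335842/3) = 402898*(-3/335842) = -604347/167921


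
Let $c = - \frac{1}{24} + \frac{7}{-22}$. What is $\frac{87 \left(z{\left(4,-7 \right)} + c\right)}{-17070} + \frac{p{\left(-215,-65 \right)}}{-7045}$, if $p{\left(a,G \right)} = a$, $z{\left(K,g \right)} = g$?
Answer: $\frac{143985803}{2116543440} \approx 0.068029$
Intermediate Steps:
$c = - \frac{95}{264}$ ($c = \left(-1\right) \frac{1}{24} + 7 \left(- \frac{1}{22}\right) = - \frac{1}{24} - \frac{7}{22} = - \frac{95}{264} \approx -0.35985$)
$\frac{87 \left(z{\left(4,-7 \right)} + c\right)}{-17070} + \frac{p{\left(-215,-65 \right)}}{-7045} = \frac{87 \left(-7 - \frac{95}{264}\right)}{-17070} - \frac{215}{-7045} = 87 \left(- \frac{1943}{264}\right) \left(- \frac{1}{17070}\right) - - \frac{43}{1409} = \left(- \frac{56347}{88}\right) \left(- \frac{1}{17070}\right) + \frac{43}{1409} = \frac{56347}{1502160} + \frac{43}{1409} = \frac{143985803}{2116543440}$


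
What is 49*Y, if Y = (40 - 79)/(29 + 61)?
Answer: -637/30 ≈ -21.233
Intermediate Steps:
Y = -13/30 (Y = -39/90 = -39*1/90 = -13/30 ≈ -0.43333)
49*Y = 49*(-13/30) = -637/30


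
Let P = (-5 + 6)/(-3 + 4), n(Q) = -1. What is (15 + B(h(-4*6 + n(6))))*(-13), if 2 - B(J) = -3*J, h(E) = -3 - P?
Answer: -65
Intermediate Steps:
P = 1 (P = 1/1 = 1*1 = 1)
h(E) = -4 (h(E) = -3 - 1*1 = -3 - 1 = -4)
B(J) = 2 + 3*J (B(J) = 2 - (-3)*J = 2 + 3*J)
(15 + B(h(-4*6 + n(6))))*(-13) = (15 + (2 + 3*(-4)))*(-13) = (15 + (2 - 12))*(-13) = (15 - 10)*(-13) = 5*(-13) = -65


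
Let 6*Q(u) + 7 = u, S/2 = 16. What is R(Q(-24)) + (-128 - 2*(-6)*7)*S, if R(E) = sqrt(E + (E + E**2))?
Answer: -1408 + sqrt(589)/6 ≈ -1404.0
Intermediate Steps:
S = 32 (S = 2*16 = 32)
Q(u) = -7/6 + u/6
R(E) = sqrt(E**2 + 2*E)
R(Q(-24)) + (-128 - 2*(-6)*7)*S = sqrt((-7/6 + (1/6)*(-24))*(2 + (-7/6 + (1/6)*(-24)))) + (-128 - 2*(-6)*7)*32 = sqrt((-7/6 - 4)*(2 + (-7/6 - 4))) + (-128 + 12*7)*32 = sqrt(-31*(2 - 31/6)/6) + (-128 + 84)*32 = sqrt(-31/6*(-19/6)) - 44*32 = sqrt(589/36) - 1408 = sqrt(589)/6 - 1408 = -1408 + sqrt(589)/6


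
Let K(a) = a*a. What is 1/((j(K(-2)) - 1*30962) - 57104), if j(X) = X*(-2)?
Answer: -1/88074 ≈ -1.1354e-5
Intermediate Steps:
K(a) = a**2
j(X) = -2*X
1/((j(K(-2)) - 1*30962) - 57104) = 1/((-2*(-2)**2 - 1*30962) - 57104) = 1/((-2*4 - 30962) - 57104) = 1/((-8 - 30962) - 57104) = 1/(-30970 - 57104) = 1/(-88074) = -1/88074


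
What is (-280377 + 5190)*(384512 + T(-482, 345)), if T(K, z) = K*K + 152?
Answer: -169787076756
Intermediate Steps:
T(K, z) = 152 + K**2 (T(K, z) = K**2 + 152 = 152 + K**2)
(-280377 + 5190)*(384512 + T(-482, 345)) = (-280377 + 5190)*(384512 + (152 + (-482)**2)) = -275187*(384512 + (152 + 232324)) = -275187*(384512 + 232476) = -275187*616988 = -169787076756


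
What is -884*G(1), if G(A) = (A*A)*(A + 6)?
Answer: -6188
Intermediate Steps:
G(A) = A²*(6 + A)
-884*G(1) = -884*1²*(6 + 1) = -884*7 = -6188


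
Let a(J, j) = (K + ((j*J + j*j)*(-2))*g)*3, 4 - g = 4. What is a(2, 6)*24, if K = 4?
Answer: 288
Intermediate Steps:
g = 0 (g = 4 - 1*4 = 4 - 4 = 0)
a(J, j) = 12 (a(J, j) = (4 + ((j*J + j*j)*(-2))*0)*3 = (4 + ((J*j + j²)*(-2))*0)*3 = (4 + ((j² + J*j)*(-2))*0)*3 = (4 + (-2*j² - 2*J*j)*0)*3 = (4 + 0)*3 = 4*3 = 12)
a(2, 6)*24 = 12*24 = 288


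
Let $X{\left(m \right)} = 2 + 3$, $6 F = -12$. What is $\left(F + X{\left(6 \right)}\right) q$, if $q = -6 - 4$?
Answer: $-30$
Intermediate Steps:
$F = -2$ ($F = \frac{1}{6} \left(-12\right) = -2$)
$X{\left(m \right)} = 5$
$q = -10$
$\left(F + X{\left(6 \right)}\right) q = \left(-2 + 5\right) \left(-10\right) = 3 \left(-10\right) = -30$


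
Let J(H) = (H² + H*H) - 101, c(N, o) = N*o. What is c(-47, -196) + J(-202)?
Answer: 90719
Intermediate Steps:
J(H) = -101 + 2*H² (J(H) = (H² + H²) - 101 = 2*H² - 101 = -101 + 2*H²)
c(-47, -196) + J(-202) = -47*(-196) + (-101 + 2*(-202)²) = 9212 + (-101 + 2*40804) = 9212 + (-101 + 81608) = 9212 + 81507 = 90719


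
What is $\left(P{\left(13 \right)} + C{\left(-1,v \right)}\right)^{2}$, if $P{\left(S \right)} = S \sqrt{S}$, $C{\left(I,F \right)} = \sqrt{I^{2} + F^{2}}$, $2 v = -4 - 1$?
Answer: $\frac{8817}{4} + 13 \sqrt{377} \approx 2456.7$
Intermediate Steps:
$v = - \frac{5}{2}$ ($v = \frac{-4 - 1}{2} = \frac{1}{2} \left(-5\right) = - \frac{5}{2} \approx -2.5$)
$C{\left(I,F \right)} = \sqrt{F^{2} + I^{2}}$
$P{\left(S \right)} = S^{\frac{3}{2}}$
$\left(P{\left(13 \right)} + C{\left(-1,v \right)}\right)^{2} = \left(13^{\frac{3}{2}} + \sqrt{\left(- \frac{5}{2}\right)^{2} + \left(-1\right)^{2}}\right)^{2} = \left(13 \sqrt{13} + \sqrt{\frac{25}{4} + 1}\right)^{2} = \left(13 \sqrt{13} + \sqrt{\frac{29}{4}}\right)^{2} = \left(13 \sqrt{13} + \frac{\sqrt{29}}{2}\right)^{2} = \left(\frac{\sqrt{29}}{2} + 13 \sqrt{13}\right)^{2}$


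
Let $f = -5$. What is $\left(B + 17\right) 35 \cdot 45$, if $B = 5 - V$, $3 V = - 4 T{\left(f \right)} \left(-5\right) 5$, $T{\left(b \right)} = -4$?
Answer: $244650$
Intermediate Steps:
$V = - \frac{400}{3}$ ($V = \frac{\left(-4\right) \left(-4\right) \left(-5\right) 5}{3} = \frac{16 \left(-5\right) 5}{3} = \frac{\left(-80\right) 5}{3} = \frac{1}{3} \left(-400\right) = - \frac{400}{3} \approx -133.33$)
$B = \frac{415}{3}$ ($B = 5 - - \frac{400}{3} = 5 + \frac{400}{3} = \frac{415}{3} \approx 138.33$)
$\left(B + 17\right) 35 \cdot 45 = \left(\frac{415}{3} + 17\right) 35 \cdot 45 = \frac{466}{3} \cdot 35 \cdot 45 = \frac{16310}{3} \cdot 45 = 244650$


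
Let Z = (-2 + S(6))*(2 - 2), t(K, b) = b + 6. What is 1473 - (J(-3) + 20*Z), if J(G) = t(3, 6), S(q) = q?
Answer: 1461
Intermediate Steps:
t(K, b) = 6 + b
J(G) = 12 (J(G) = 6 + 6 = 12)
Z = 0 (Z = (-2 + 6)*(2 - 2) = 4*0 = 0)
1473 - (J(-3) + 20*Z) = 1473 - (12 + 20*0) = 1473 - (12 + 0) = 1473 - 1*12 = 1473 - 12 = 1461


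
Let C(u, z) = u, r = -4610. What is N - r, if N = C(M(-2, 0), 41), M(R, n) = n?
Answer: 4610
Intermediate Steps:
N = 0
N - r = 0 - 1*(-4610) = 0 + 4610 = 4610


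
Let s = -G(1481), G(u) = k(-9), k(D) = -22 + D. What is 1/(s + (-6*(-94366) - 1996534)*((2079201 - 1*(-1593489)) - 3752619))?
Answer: 1/114325486033 ≈ 8.7470e-12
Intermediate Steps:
G(u) = -31 (G(u) = -22 - 9 = -31)
s = 31 (s = -1*(-31) = 31)
1/(s + (-6*(-94366) - 1996534)*((2079201 - 1*(-1593489)) - 3752619)) = 1/(31 + (-6*(-94366) - 1996534)*((2079201 - 1*(-1593489)) - 3752619)) = 1/(31 + (566196 - 1996534)*((2079201 + 1593489) - 3752619)) = 1/(31 - 1430338*(3672690 - 3752619)) = 1/(31 - 1430338*(-79929)) = 1/(31 + 114325486002) = 1/114325486033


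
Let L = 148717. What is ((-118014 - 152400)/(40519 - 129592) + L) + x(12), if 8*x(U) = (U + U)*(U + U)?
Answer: 1472594779/9897 ≈ 1.4879e+5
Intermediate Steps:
x(U) = U²/2 (x(U) = ((U + U)*(U + U))/8 = ((2*U)*(2*U))/8 = (4*U²)/8 = U²/2)
((-118014 - 152400)/(40519 - 129592) + L) + x(12) = ((-118014 - 152400)/(40519 - 129592) + 148717) + (½)*12² = (-270414/(-89073) + 148717) + (½)*144 = (-270414*(-1/89073) + 148717) + 72 = (30046/9897 + 148717) + 72 = 1471882195/9897 + 72 = 1472594779/9897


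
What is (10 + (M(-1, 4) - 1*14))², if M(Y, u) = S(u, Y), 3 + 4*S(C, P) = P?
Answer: 25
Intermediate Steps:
S(C, P) = -¾ + P/4
M(Y, u) = -¾ + Y/4
(10 + (M(-1, 4) - 1*14))² = (10 + ((-¾ + (¼)*(-1)) - 1*14))² = (10 + ((-¾ - ¼) - 14))² = (10 + (-1 - 14))² = (10 - 15)² = (-5)² = 25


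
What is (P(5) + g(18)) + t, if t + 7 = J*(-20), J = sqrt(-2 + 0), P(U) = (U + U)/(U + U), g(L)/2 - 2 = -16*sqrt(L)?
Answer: -2 - sqrt(2)*(96 + 20*I) ≈ -137.76 - 28.284*I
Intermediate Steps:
g(L) = 4 - 32*sqrt(L) (g(L) = 4 + 2*(-16*sqrt(L)) = 4 - 32*sqrt(L))
P(U) = 1 (P(U) = (2*U)/((2*U)) = (2*U)*(1/(2*U)) = 1)
J = I*sqrt(2) (J = sqrt(-2) = I*sqrt(2) ≈ 1.4142*I)
t = -7 - 20*I*sqrt(2) (t = -7 + (I*sqrt(2))*(-20) = -7 - 20*I*sqrt(2) ≈ -7.0 - 28.284*I)
(P(5) + g(18)) + t = (1 + (4 - 96*sqrt(2))) + (-7 - 20*I*sqrt(2)) = (5 - 96*sqrt(2)) + (-7 - 20*I*sqrt(2)) = -2 - 96*sqrt(2) - 20*I*sqrt(2)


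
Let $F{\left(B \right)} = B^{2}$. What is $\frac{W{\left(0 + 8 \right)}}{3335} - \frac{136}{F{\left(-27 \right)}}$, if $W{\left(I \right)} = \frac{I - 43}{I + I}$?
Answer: $- \frac{1456495}{7779888} \approx -0.18721$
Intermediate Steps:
$W{\left(I \right)} = \frac{-43 + I}{2 I}$
$\frac{W{\left(0 + 8 \right)}}{3335} - \frac{136}{F{\left(-27 \right)}} = \frac{\frac{1}{2} \frac{1}{0 + 8} \left(-43 + \left(0 + 8\right)\right)}{3335} - \frac{136}{\left(-27\right)^{2}} = \frac{-43 + 8}{2 \cdot 8} \cdot \frac{1}{3335} - \frac{136}{729} = \frac{1}{2} \cdot \frac{1}{8} \left(-35\right) \frac{1}{3335} - \frac{136}{729} = \left(- \frac{35}{16}\right) \frac{1}{3335} - \frac{136}{729} = - \frac{7}{10672} - \frac{136}{729} = - \frac{1456495}{7779888}$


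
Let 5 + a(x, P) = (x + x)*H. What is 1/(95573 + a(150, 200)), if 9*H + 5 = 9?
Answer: 3/287104 ≈ 1.0449e-5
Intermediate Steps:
H = 4/9 (H = -5/9 + (1/9)*9 = -5/9 + 1 = 4/9 ≈ 0.44444)
a(x, P) = -5 + 8*x/9 (a(x, P) = -5 + (x + x)*(4/9) = -5 + (2*x)*(4/9) = -5 + 8*x/9)
1/(95573 + a(150, 200)) = 1/(95573 + (-5 + (8/9)*150)) = 1/(95573 + (-5 + 400/3)) = 1/(95573 + 385/3) = 1/(287104/3) = 3/287104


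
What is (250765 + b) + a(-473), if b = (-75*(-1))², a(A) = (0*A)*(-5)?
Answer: 256390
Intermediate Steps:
a(A) = 0 (a(A) = 0*(-5) = 0)
b = 5625 (b = 75² = 5625)
(250765 + b) + a(-473) = (250765 + 5625) + 0 = 256390 + 0 = 256390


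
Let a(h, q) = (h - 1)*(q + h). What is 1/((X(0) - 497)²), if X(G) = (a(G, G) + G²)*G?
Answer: 1/247009 ≈ 4.0484e-6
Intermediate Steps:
a(h, q) = (-1 + h)*(h + q)
X(G) = G*(-2*G + 3*G²) (X(G) = ((G² - G - G + G*G) + G²)*G = ((G² - G - G + G²) + G²)*G = ((-2*G + 2*G²) + G²)*G = (-2*G + 3*G²)*G = G*(-2*G + 3*G²))
1/((X(0) - 497)²) = 1/((0²*(-2 + 3*0) - 497)²) = 1/((0*(-2 + 0) - 497)²) = 1/((0*(-2) - 497)²) = 1/((0 - 497)²) = 1/((-497)²) = 1/247009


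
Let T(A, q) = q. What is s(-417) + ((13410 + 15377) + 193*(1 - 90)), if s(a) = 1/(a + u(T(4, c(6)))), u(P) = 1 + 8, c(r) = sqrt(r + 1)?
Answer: 4736879/408 ≈ 11610.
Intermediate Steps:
c(r) = sqrt(1 + r)
u(P) = 9
s(a) = 1/(9 + a) (s(a) = 1/(a + 9) = 1/(9 + a))
s(-417) + ((13410 + 15377) + 193*(1 - 90)) = 1/(9 - 417) + ((13410 + 15377) + 193*(1 - 90)) = 1/(-408) + (28787 + 193*(-89)) = -1/408 + (28787 - 17177) = -1/408 + 11610 = 4736879/408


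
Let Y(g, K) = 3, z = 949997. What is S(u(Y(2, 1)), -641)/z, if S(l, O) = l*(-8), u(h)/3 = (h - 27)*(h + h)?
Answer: 3456/949997 ≈ 0.0036379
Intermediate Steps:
u(h) = 6*h*(-27 + h) (u(h) = 3*((h - 27)*(h + h)) = 3*((-27 + h)*(2*h)) = 3*(2*h*(-27 + h)) = 6*h*(-27 + h))
S(l, O) = -8*l
S(u(Y(2, 1)), -641)/z = -48*3*(-27 + 3)/949997 = -48*3*(-24)*(1/949997) = -8*(-432)*(1/949997) = 3456*(1/949997) = 3456/949997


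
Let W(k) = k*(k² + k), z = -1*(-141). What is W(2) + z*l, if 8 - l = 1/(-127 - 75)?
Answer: 230421/202 ≈ 1140.7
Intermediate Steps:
z = 141
W(k) = k*(k + k²)
l = 1617/202 (l = 8 - 1/(-127 - 75) = 8 - 1/(-202) = 8 - 1*(-1/202) = 8 + 1/202 = 1617/202 ≈ 8.0049)
W(2) + z*l = 2²*(1 + 2) + 141*(1617/202) = 4*3 + 227997/202 = 12 + 227997/202 = 230421/202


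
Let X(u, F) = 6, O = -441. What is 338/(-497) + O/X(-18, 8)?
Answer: -73735/994 ≈ -74.180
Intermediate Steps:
338/(-497) + O/X(-18, 8) = 338/(-497) - 441/6 = 338*(-1/497) - 441*1/6 = -338/497 - 147/2 = -73735/994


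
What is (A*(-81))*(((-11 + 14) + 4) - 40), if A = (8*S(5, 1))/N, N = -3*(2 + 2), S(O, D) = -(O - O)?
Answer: 0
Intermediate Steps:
S(O, D) = 0 (S(O, D) = -1*0 = 0)
N = -12 (N = -3*4 = -12)
A = 0 (A = (8*0)/(-12) = 0*(-1/12) = 0)
(A*(-81))*(((-11 + 14) + 4) - 40) = (0*(-81))*(((-11 + 14) + 4) - 40) = 0*((3 + 4) - 40) = 0*(7 - 40) = 0*(-33) = 0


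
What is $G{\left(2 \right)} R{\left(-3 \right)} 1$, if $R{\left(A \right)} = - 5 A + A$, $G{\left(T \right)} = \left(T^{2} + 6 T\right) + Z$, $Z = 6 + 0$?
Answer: $264$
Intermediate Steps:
$Z = 6$
$G{\left(T \right)} = 6 + T^{2} + 6 T$ ($G{\left(T \right)} = \left(T^{2} + 6 T\right) + 6 = 6 + T^{2} + 6 T$)
$R{\left(A \right)} = - 4 A$
$G{\left(2 \right)} R{\left(-3 \right)} 1 = \left(6 + 2^{2} + 6 \cdot 2\right) \left(\left(-4\right) \left(-3\right)\right) 1 = \left(6 + 4 + 12\right) 12 \cdot 1 = 22 \cdot 12 \cdot 1 = 264 \cdot 1 = 264$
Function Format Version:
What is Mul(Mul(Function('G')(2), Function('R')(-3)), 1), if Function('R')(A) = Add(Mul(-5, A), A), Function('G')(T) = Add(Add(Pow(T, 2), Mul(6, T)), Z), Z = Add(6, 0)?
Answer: 264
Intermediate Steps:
Z = 6
Function('G')(T) = Add(6, Pow(T, 2), Mul(6, T)) (Function('G')(T) = Add(Add(Pow(T, 2), Mul(6, T)), 6) = Add(6, Pow(T, 2), Mul(6, T)))
Function('R')(A) = Mul(-4, A)
Mul(Mul(Function('G')(2), Function('R')(-3)), 1) = Mul(Mul(Add(6, Pow(2, 2), Mul(6, 2)), Mul(-4, -3)), 1) = Mul(Mul(Add(6, 4, 12), 12), 1) = Mul(Mul(22, 12), 1) = Mul(264, 1) = 264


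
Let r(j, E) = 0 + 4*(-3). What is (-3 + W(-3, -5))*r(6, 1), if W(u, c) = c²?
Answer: -264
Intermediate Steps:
r(j, E) = -12 (r(j, E) = 0 - 12 = -12)
(-3 + W(-3, -5))*r(6, 1) = (-3 + (-5)²)*(-12) = (-3 + 25)*(-12) = 22*(-12) = -264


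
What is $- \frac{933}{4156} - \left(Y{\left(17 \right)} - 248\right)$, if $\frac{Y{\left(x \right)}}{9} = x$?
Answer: $\frac{393887}{4156} \approx 94.776$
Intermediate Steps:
$Y{\left(x \right)} = 9 x$
$- \frac{933}{4156} - \left(Y{\left(17 \right)} - 248\right) = - \frac{933}{4156} - \left(9 \cdot 17 - 248\right) = \left(-933\right) \frac{1}{4156} - \left(153 - 248\right) = - \frac{933}{4156} - -95 = - \frac{933}{4156} + 95 = \frac{393887}{4156}$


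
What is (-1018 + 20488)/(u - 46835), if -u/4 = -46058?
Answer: 6490/45799 ≈ 0.14171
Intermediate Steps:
u = 184232 (u = -4*(-46058) = 184232)
(-1018 + 20488)/(u - 46835) = (-1018 + 20488)/(184232 - 46835) = 19470/137397 = 19470*(1/137397) = 6490/45799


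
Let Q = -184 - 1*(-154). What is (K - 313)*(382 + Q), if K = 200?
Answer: -39776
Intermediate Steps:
Q = -30 (Q = -184 + 154 = -30)
(K - 313)*(382 + Q) = (200 - 313)*(382 - 30) = -113*352 = -39776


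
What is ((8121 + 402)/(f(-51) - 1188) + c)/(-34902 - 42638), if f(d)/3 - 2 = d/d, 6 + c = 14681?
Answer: -960739/5078870 ≈ -0.18916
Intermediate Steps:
c = 14675 (c = -6 + 14681 = 14675)
f(d) = 9 (f(d) = 6 + 3*(d/d) = 6 + 3*1 = 6 + 3 = 9)
((8121 + 402)/(f(-51) - 1188) + c)/(-34902 - 42638) = ((8121 + 402)/(9 - 1188) + 14675)/(-34902 - 42638) = (8523/(-1179) + 14675)/(-77540) = (8523*(-1/1179) + 14675)*(-1/77540) = (-947/131 + 14675)*(-1/77540) = (1921478/131)*(-1/77540) = -960739/5078870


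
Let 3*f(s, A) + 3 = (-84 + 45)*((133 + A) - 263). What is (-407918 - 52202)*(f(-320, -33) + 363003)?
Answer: -167999474520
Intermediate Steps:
f(s, A) = 1689 - 13*A (f(s, A) = -1 + ((-84 + 45)*((133 + A) - 263))/3 = -1 + (-39*(-130 + A))/3 = -1 + (5070 - 39*A)/3 = -1 + (1690 - 13*A) = 1689 - 13*A)
(-407918 - 52202)*(f(-320, -33) + 363003) = (-407918 - 52202)*((1689 - 13*(-33)) + 363003) = -460120*((1689 + 429) + 363003) = -460120*(2118 + 363003) = -460120*365121 = -167999474520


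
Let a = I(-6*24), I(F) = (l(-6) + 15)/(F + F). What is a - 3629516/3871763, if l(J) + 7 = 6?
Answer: -549752645/557533872 ≈ -0.98604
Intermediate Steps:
l(J) = -1 (l(J) = -7 + 6 = -1)
I(F) = 7/F (I(F) = (-1 + 15)/(F + F) = 14/((2*F)) = 14*(1/(2*F)) = 7/F)
a = -7/144 (a = 7/((-6*24)) = 7/(-144) = 7*(-1/144) = -7/144 ≈ -0.048611)
a - 3629516/3871763 = -7/144 - 3629516/3871763 = -549752645/557533872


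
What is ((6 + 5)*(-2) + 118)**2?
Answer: 9216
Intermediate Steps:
((6 + 5)*(-2) + 118)**2 = (11*(-2) + 118)**2 = (-22 + 118)**2 = 96**2 = 9216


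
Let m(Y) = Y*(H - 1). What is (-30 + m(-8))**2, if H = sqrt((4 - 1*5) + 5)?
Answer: 1444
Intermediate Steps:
H = 2 (H = sqrt((4 - 5) + 5) = sqrt(-1 + 5) = sqrt(4) = 2)
m(Y) = Y (m(Y) = Y*(2 - 1) = Y*1 = Y)
(-30 + m(-8))**2 = (-30 - 8)**2 = (-38)**2 = 1444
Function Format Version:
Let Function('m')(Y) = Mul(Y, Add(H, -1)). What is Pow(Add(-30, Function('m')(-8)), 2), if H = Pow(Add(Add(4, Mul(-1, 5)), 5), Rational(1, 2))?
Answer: 1444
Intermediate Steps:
H = 2 (H = Pow(Add(Add(4, -5), 5), Rational(1, 2)) = Pow(Add(-1, 5), Rational(1, 2)) = Pow(4, Rational(1, 2)) = 2)
Function('m')(Y) = Y (Function('m')(Y) = Mul(Y, Add(2, -1)) = Mul(Y, 1) = Y)
Pow(Add(-30, Function('m')(-8)), 2) = Pow(Add(-30, -8), 2) = Pow(-38, 2) = 1444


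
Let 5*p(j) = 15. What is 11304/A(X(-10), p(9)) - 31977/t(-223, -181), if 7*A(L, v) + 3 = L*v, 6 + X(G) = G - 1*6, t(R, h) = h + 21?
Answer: -3484689/3680 ≈ -946.93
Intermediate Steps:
t(R, h) = 21 + h
p(j) = 3 (p(j) = (⅕)*15 = 3)
X(G) = -12 + G (X(G) = -6 + (G - 1*6) = -6 + (G - 6) = -6 + (-6 + G) = -12 + G)
A(L, v) = -3/7 + L*v/7 (A(L, v) = -3/7 + (L*v)/7 = -3/7 + L*v/7)
11304/A(X(-10), p(9)) - 31977/t(-223, -181) = 11304/(-3/7 + (⅐)*(-12 - 10)*3) - 31977/(21 - 181) = 11304/(-3/7 + (⅐)*(-22)*3) - 31977/(-160) = 11304/(-3/7 - 66/7) - 31977*(-1/160) = 11304/(-69/7) + 31977/160 = 11304*(-7/69) + 31977/160 = -26376/23 + 31977/160 = -3484689/3680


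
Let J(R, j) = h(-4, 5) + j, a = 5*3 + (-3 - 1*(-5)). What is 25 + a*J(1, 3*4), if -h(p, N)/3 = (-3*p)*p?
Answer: 2677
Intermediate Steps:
h(p, N) = 9*p² (h(p, N) = -3*(-3*p)*p = -(-9)*p² = 9*p²)
a = 17 (a = 15 + (-3 + 5) = 15 + 2 = 17)
J(R, j) = 144 + j (J(R, j) = 9*(-4)² + j = 9*16 + j = 144 + j)
25 + a*J(1, 3*4) = 25 + 17*(144 + 3*4) = 25 + 17*(144 + 12) = 25 + 17*156 = 25 + 2652 = 2677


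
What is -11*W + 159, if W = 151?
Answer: -1502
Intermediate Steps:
-11*W + 159 = -11*151 + 159 = -1661 + 159 = -1502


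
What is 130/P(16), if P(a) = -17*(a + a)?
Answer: -65/272 ≈ -0.23897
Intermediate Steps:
P(a) = -34*a
130/P(16) = 130/((-34*16)) = 130/(-544) = 130*(-1/544) = -65/272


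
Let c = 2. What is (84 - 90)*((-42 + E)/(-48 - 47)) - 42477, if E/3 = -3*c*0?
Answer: -4035567/95 ≈ -42480.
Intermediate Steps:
E = 0 (E = 3*(-3*2*0) = 3*(-6*0) = 3*0 = 0)
(84 - 90)*((-42 + E)/(-48 - 47)) - 42477 = (84 - 90)*((-42 + 0)/(-48 - 47)) - 42477 = -(-252)/(-95) - 42477 = -(-252)*(-1)/95 - 42477 = -6*42/95 - 42477 = -252/95 - 42477 = -4035567/95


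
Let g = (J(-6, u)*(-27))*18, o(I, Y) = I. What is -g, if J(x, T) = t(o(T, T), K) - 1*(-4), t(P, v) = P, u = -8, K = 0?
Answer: -1944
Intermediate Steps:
J(x, T) = 4 + T (J(x, T) = T - 1*(-4) = T + 4 = 4 + T)
g = 1944 (g = ((4 - 8)*(-27))*18 = -4*(-27)*18 = 108*18 = 1944)
-g = -1*1944 = -1944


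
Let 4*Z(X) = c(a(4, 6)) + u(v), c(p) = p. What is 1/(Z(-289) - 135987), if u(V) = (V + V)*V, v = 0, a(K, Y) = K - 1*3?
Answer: -4/543947 ≈ -7.3537e-6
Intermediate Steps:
a(K, Y) = -3 + K (a(K, Y) = K - 3 = -3 + K)
u(V) = 2*V**2 (u(V) = (2*V)*V = 2*V**2)
Z(X) = 1/4 (Z(X) = ((-3 + 4) + 2*0**2)/4 = (1 + 2*0)/4 = (1 + 0)/4 = (1/4)*1 = 1/4)
1/(Z(-289) - 135987) = 1/(1/4 - 135987) = 1/(-543947/4) = -4/543947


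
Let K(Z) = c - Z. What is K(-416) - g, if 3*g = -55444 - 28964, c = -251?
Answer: 28301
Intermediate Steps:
K(Z) = -251 - Z
g = -28136 (g = (-55444 - 28964)/3 = (⅓)*(-84408) = -28136)
K(-416) - g = (-251 - 1*(-416)) - 1*(-28136) = (-251 + 416) + 28136 = 165 + 28136 = 28301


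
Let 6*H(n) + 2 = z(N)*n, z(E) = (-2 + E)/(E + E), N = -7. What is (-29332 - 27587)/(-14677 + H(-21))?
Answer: 683028/176155 ≈ 3.8774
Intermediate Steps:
z(E) = (-2 + E)/(2*E) (z(E) = (-2 + E)/((2*E)) = (-2 + E)*(1/(2*E)) = (-2 + E)/(2*E))
H(n) = -⅓ + 3*n/28 (H(n) = -⅓ + (((½)*(-2 - 7)/(-7))*n)/6 = -⅓ + (((½)*(-⅐)*(-9))*n)/6 = -⅓ + (9*n/14)/6 = -⅓ + 3*n/28)
(-29332 - 27587)/(-14677 + H(-21)) = (-29332 - 27587)/(-14677 + (-⅓ + (3/28)*(-21))) = -56919/(-14677 + (-⅓ - 9/4)) = -56919/(-14677 - 31/12) = -56919/(-176155/12) = -56919*(-12/176155) = 683028/176155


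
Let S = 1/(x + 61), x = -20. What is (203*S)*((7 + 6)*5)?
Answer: 13195/41 ≈ 321.83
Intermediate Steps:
S = 1/41 (S = 1/(-20 + 61) = 1/41 ≈ 0.024390)
(203*S)*((7 + 6)*5) = (203*(1/41))*((7 + 6)*5) = 203*(13*5)/41 = (203/41)*65 = 13195/41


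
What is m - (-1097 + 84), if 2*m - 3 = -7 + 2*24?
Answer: 1035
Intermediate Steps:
m = 22 (m = 3/2 + (-7 + 2*24)/2 = 3/2 + (-7 + 48)/2 = 3/2 + (½)*41 = 3/2 + 41/2 = 22)
m - (-1097 + 84) = 22 - (-1097 + 84) = 22 - 1*(-1013) = 22 + 1013 = 1035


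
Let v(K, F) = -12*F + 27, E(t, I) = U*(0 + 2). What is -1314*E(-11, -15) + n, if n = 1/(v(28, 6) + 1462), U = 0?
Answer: 1/1417 ≈ 0.00070572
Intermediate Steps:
E(t, I) = 0 (E(t, I) = 0*(0 + 2) = 0*2 = 0)
v(K, F) = 27 - 12*F
n = 1/1417 (n = 1/((27 - 12*6) + 1462) = 1/((27 - 72) + 1462) = 1/(-45 + 1462) = 1/1417 ≈ 0.00070572)
-1314*E(-11, -15) + n = -1314*0 + 1/1417 = 0 + 1/1417 = 1/1417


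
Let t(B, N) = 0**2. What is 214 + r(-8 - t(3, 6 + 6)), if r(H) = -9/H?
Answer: 1721/8 ≈ 215.13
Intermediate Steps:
t(B, N) = 0
214 + r(-8 - t(3, 6 + 6)) = 214 - 9/(-8 - 1*0) = 214 - 9/(-8 + 0) = 214 - 9/(-8) = 214 - 9*(-1/8) = 214 + 9/8 = 1721/8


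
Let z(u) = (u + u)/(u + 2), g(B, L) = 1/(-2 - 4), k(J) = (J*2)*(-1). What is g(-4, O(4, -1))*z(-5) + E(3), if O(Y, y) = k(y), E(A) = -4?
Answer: -41/9 ≈ -4.5556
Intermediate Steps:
k(J) = -2*J (k(J) = (2*J)*(-1) = -2*J)
O(Y, y) = -2*y
g(B, L) = -⅙ (g(B, L) = 1/(-6) = -⅙)
z(u) = 2*u/(2 + u) (z(u) = (2*u)/(2 + u) = 2*u/(2 + u))
g(-4, O(4, -1))*z(-5) + E(3) = -(-5)/(3*(2 - 5)) - 4 = -(-5)/(3*(-3)) - 4 = -(-5)*(-1)/(3*3) - 4 = -⅙*10/3 - 4 = -5/9 - 4 = -41/9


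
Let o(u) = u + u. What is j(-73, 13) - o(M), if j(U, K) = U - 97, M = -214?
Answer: 258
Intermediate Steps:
o(u) = 2*u
j(U, K) = -97 + U
j(-73, 13) - o(M) = (-97 - 73) - 2*(-214) = -170 - 1*(-428) = -170 + 428 = 258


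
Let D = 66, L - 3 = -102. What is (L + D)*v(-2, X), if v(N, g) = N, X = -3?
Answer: 66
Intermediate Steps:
L = -99 (L = 3 - 102 = -99)
(L + D)*v(-2, X) = (-99 + 66)*(-2) = -33*(-2) = 66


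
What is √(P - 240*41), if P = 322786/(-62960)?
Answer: I*√2439106546910/15740 ≈ 99.223*I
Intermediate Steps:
P = -161393/31480 (P = 322786*(-1/62960) = -161393/31480 ≈ -5.1268)
√(P - 240*41) = √(-161393/31480 - 240*41) = √(-161393/31480 - 9840) = √(-309924593/31480) = I*√2439106546910/15740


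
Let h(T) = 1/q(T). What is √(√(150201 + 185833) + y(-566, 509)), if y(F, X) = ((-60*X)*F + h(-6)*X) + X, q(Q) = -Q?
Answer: √(622304418 + 36*√336034)/6 ≈ 4157.7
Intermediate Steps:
h(T) = -1/T (h(T) = 1/(-T) = -1/T)
y(F, X) = 7*X/6 - 60*F*X (y(F, X) = ((-60*X)*F + (-1/(-6))*X) + X = (-60*F*X + (-1*(-⅙))*X) + X = (-60*F*X + X/6) + X = (X/6 - 60*F*X) + X = 7*X/6 - 60*F*X)
√(√(150201 + 185833) + y(-566, 509)) = √(√(150201 + 185833) + (⅙)*509*(7 - 360*(-566))) = √(√336034 + (⅙)*509*(7 + 203760)) = √(√336034 + (⅙)*509*203767) = √(√336034 + 103717403/6) = √(103717403/6 + √336034)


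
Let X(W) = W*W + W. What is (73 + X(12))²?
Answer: 52441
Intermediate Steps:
X(W) = W + W² (X(W) = W² + W = W + W²)
(73 + X(12))² = (73 + 12*(1 + 12))² = (73 + 12*13)² = (73 + 156)² = 229² = 52441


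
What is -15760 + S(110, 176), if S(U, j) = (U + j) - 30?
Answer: -15504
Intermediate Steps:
S(U, j) = -30 + U + j
-15760 + S(110, 176) = -15760 + (-30 + 110 + 176) = -15760 + 256 = -15504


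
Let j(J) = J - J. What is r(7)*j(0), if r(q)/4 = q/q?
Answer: 0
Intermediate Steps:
j(J) = 0
r(q) = 4 (r(q) = 4*(q/q) = 4*1 = 4)
r(7)*j(0) = 4*0 = 0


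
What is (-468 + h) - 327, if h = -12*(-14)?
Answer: -627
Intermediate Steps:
h = 168
(-468 + h) - 327 = (-468 + 168) - 327 = -300 - 327 = -627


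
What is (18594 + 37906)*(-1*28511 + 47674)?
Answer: 1082709500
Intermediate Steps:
(18594 + 37906)*(-1*28511 + 47674) = 56500*(-28511 + 47674) = 56500*19163 = 1082709500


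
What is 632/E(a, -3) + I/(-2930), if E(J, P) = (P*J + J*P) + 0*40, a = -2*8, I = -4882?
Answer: 145027/17580 ≈ 8.2495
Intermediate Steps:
a = -16
E(J, P) = 2*J*P (E(J, P) = (J*P + J*P) + 0 = 2*J*P + 0 = 2*J*P)
632/E(a, -3) + I/(-2930) = 632/((2*(-16)*(-3))) - 4882/(-2930) = 632/96 - 4882*(-1/2930) = 632*(1/96) + 2441/1465 = 79/12 + 2441/1465 = 145027/17580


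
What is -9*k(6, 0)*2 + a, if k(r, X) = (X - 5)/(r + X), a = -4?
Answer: 11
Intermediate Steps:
k(r, X) = (-5 + X)/(X + r)
-9*k(6, 0)*2 + a = -9*(-5 + 0)/(0 + 6)*2 - 4 = -9*-5/6*2 - 4 = -9*(1/6)*(-5)*2 - 4 = -(-15)*2/2 - 4 = -9*(-5/3) - 4 = 15 - 4 = 11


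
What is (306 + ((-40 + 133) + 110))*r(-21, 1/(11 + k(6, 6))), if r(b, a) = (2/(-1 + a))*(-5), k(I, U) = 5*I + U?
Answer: 119615/23 ≈ 5200.6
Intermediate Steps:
k(I, U) = U + 5*I
r(b, a) = -10/(-1 + a)
(306 + ((-40 + 133) + 110))*r(-21, 1/(11 + k(6, 6))) = (306 + ((-40 + 133) + 110))*(-10/(-1 + 1/(11 + (6 + 5*6)))) = (306 + (93 + 110))*(-10/(-1 + 1/(11 + (6 + 30)))) = (306 + 203)*(-10/(-1 + 1/(11 + 36))) = 509*(-10/(-1 + 1/47)) = 509*(-10/(-46/47)) = 509*(-10*(-47/46)) = 509*(235/23) = 119615/23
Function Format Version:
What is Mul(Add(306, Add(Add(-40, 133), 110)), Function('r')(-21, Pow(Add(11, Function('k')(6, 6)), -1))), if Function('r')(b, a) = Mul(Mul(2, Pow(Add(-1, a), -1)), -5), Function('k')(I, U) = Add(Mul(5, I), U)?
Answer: Rational(119615, 23) ≈ 5200.6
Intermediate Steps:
Function('k')(I, U) = Add(U, Mul(5, I))
Function('r')(b, a) = Mul(-10, Pow(Add(-1, a), -1))
Mul(Add(306, Add(Add(-40, 133), 110)), Function('r')(-21, Pow(Add(11, Function('k')(6, 6)), -1))) = Mul(Add(306, Add(Add(-40, 133), 110)), Mul(-10, Pow(Add(-1, Pow(Add(11, Add(6, Mul(5, 6))), -1)), -1))) = Mul(Add(306, Add(93, 110)), Mul(-10, Pow(Add(-1, Pow(Add(11, Add(6, 30)), -1)), -1))) = Mul(Add(306, 203), Mul(-10, Pow(Add(-1, Pow(Add(11, 36), -1)), -1))) = Mul(509, Mul(-10, Pow(Add(-1, Pow(47, -1)), -1))) = Mul(509, Mul(-10, Pow(Add(-1, Rational(1, 47)), -1))) = Mul(509, Mul(-10, Pow(Rational(-46, 47), -1))) = Mul(509, Mul(-10, Rational(-47, 46))) = Mul(509, Rational(235, 23)) = Rational(119615, 23)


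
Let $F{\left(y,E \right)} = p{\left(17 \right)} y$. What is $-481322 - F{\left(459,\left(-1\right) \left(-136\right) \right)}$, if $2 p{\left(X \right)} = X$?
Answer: $- \frac{970447}{2} \approx -4.8522 \cdot 10^{5}$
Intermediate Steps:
$p{\left(X \right)} = \frac{X}{2}$
$F{\left(y,E \right)} = \frac{17 y}{2}$ ($F{\left(y,E \right)} = \frac{1}{2} \cdot 17 y = \frac{17 y}{2}$)
$-481322 - F{\left(459,\left(-1\right) \left(-136\right) \right)} = -481322 - \frac{17}{2} \cdot 459 = -481322 - \frac{7803}{2} = - \frac{970447}{2}$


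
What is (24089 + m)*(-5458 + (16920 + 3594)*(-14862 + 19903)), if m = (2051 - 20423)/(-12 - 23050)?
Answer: 28723954622363120/11531 ≈ 2.4910e+12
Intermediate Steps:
m = 9186/11531 (m = -18372/(-23062) = -18372*(-1/23062) = 9186/11531 ≈ 0.79663)
(24089 + m)*(-5458 + (16920 + 3594)*(-14862 + 19903)) = (24089 + 9186/11531)*(-5458 + (16920 + 3594)*(-14862 + 19903)) = 277779445*(-5458 + 20514*5041)/11531 = 277779445*(-5458 + 103411074)/11531 = (277779445/11531)*103405616 = 28723954622363120/11531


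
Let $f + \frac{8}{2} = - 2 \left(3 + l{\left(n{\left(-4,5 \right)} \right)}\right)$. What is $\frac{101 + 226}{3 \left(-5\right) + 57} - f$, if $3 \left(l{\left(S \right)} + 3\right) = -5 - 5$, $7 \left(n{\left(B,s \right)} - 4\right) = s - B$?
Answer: $\frac{215}{42} \approx 5.119$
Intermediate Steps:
$n{\left(B,s \right)} = 4 - \frac{B}{7} + \frac{s}{7}$ ($n{\left(B,s \right)} = 4 + \frac{s - B}{7} = 4 - \left(- \frac{s}{7} + \frac{B}{7}\right) = 4 - \frac{B}{7} + \frac{s}{7}$)
$l{\left(S \right)} = - \frac{19}{3}$ ($l{\left(S \right)} = -3 + \frac{-5 - 5}{3} = -3 + \frac{1}{3} \left(-10\right) = -3 - \frac{10}{3} = - \frac{19}{3}$)
$f = \frac{8}{3}$ ($f = -4 - 2 \left(3 - \frac{19}{3}\right) = -4 - - \frac{20}{3} = -4 + \frac{20}{3} = \frac{8}{3} \approx 2.6667$)
$\frac{101 + 226}{3 \left(-5\right) + 57} - f = \frac{101 + 226}{3 \left(-5\right) + 57} - \frac{8}{3} = \frac{327}{-15 + 57} - \frac{8}{3} = \frac{327}{42} - \frac{8}{3} = 327 \cdot \frac{1}{42} - \frac{8}{3} = \frac{109}{14} - \frac{8}{3} = \frac{215}{42}$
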